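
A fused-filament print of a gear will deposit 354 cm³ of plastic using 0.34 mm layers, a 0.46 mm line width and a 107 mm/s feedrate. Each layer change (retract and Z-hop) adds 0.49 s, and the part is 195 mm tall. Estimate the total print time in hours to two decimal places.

5.95 hours

Extrusion cross-section = 0.34 × 0.46, so 0.1564 mm².
Path length: 354000 mm³ / 0.1564 mm² → 2263427.1 mm.
Print-move time = 2263427.1 / 107, so 21153.5 s.
Layers = ⌈195/0.34⌉ = 574.
Layer-change overhead: 574 × 0.49 → 281.26 s.
Total = 21153.5 + 281.26 = 21434.76 s = 5.95 hours.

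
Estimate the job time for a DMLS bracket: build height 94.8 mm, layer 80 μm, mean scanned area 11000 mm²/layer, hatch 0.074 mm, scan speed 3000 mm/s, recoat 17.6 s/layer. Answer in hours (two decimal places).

22.10 hours

Number of layers: 94.8 / 0.08 → 1185 (rounded up).
Per-layer scan distance = 11000 / 0.074, so 148648.6 mm.
Laser time per layer = 148648.6 / 3000, so 49.5495 s.
Per-layer time: 49.5495 + 17.6 → 67.1495 s.
Total: 1185 × 67.1495 s = 79572.1575 s → 22.10 hours.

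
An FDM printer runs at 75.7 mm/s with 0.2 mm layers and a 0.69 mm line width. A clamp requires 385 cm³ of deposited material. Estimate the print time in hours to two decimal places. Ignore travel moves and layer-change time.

Extrusion cross-section = 0.2 × 0.69 = 0.138 mm².
Total extruded path = 385000/0.138 = 2789855.1 mm.
Time extruding = 2789855.1 / 75.7 = 36854.1 s.
Converting: 36854.1 s = 10.24 hours.

10.24 hours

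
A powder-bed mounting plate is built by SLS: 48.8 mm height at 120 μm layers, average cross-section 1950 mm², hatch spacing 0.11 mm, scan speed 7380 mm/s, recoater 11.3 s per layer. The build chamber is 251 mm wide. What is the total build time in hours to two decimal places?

1.55 hours

Number of layers: 48.8 / 0.12 → 407 (rounded up).
Hatch length per layer: 1950 / 0.11 → 17727.3 mm.
Scan time per layer = 17727.3 / 7380, so 2.4021 s.
Per-layer time = 2.4021 + 11.3 = 13.7021 s.
407 layers × 13.7021 s/layer = 5576.7547 s, i.e. 1.55 hours.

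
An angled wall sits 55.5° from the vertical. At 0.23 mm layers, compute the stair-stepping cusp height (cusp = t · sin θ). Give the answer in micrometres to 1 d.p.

189.5 μm

h_c = t·sin θ = 0.23 × 0.8241 = 0.189543 mm (189.5 μm).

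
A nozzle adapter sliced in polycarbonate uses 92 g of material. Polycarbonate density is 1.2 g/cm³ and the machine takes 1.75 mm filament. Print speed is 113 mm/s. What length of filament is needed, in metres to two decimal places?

31.87 m

Extruded volume: 92/1.2 = 76.6667 cm³ (76666.7 mm³).
A = π r² = π × 0.875² = 2.4053 mm².
Length = 76666.7 / 2.4053 = 31874.07 mm = 31.87 m.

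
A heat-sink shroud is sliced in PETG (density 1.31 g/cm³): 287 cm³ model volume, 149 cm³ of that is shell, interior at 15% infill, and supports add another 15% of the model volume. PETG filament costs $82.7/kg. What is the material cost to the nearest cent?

Volume inside the shell: 287 − 149 → 138 cm³.
Infill deposited: 0.15 × 138 → 20.7 cm³.
Support: 0.15 × 287 → 43.05 cm³.
Total extruded: 149 + 20.7 + 43.05 → 212.75 cm³.
Mass = 212.75 × 1.31, so 278.7025 g.
At $82.7/kg: 278.7025/1000 × 82.7 = $23.05.

$23.05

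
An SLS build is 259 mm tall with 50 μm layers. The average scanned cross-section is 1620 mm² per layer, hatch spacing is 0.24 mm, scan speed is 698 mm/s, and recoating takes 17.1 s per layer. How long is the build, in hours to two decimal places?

38.52 hours

Layers = ⌈259/0.05⌉ = 5180.
Hatch length per layer = 1620 / 0.24 = 6750 mm.
Per-layer scan time = 6750 / 698, so 9.6705 s.
Per-layer time: 9.6705 + 17.1 → 26.7705 s.
5180 layers × 26.7705 s/layer = 138671.19 s, i.e. 38.52 hours.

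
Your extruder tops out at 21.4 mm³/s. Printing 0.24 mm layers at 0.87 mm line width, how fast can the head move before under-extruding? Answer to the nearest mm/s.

102 mm/s

Bead cross-section: 0.24 × 0.87 → 0.2088 mm².
v_max = Q/A = 21.4/0.2088 = 102.49 mm/s → 102 mm/s.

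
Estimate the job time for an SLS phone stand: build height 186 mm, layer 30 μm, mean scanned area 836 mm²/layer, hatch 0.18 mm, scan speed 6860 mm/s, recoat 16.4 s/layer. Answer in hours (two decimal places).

29.41 hours

Number of layers: 186 / 0.03 → 6200 (rounded up).
Hatch length per layer: 836 / 0.18 → 4644.4 mm.
Laser time per layer = 4644.4 / 6860, so 0.677 s.
Per-layer time = 0.677 + 16.4, so 17.077 s.
Build time = 6200 × 17.077 = 105877.4 s = 29.41 hours.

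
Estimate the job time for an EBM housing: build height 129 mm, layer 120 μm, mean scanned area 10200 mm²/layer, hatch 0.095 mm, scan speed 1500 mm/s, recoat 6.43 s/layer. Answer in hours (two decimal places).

Layers = ⌈129/0.12⌉ = 1075.
Hatch length per layer = 10200 / 0.095 = 107368.4 mm.
Beam time per layer: 107368.4 / 1500 → 71.5789 s.
Layer cycle = 71.5789 + 6.43, so 78.0089 s.
Total: 1075 × 78.0089 s = 83859.5675 s → 23.29 hours.

23.29 hours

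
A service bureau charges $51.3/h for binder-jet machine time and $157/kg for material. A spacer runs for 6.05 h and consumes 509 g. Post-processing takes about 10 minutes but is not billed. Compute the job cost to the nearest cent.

Machine-time cost = 51.3 × 6.05, so $310.365.
Material charge = 157 × 509/1000, so $79.913.
Total = 310.365 + 79.913 = 390.278 ≈ $390.28.

$390.28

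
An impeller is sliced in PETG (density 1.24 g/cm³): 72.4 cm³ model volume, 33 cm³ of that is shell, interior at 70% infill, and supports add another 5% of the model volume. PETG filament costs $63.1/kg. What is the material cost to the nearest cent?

Volume inside the shell: 72.4 − 33 → 39.4 cm³.
Infill volume: 0.70 × 39.4 → 27.58 cm³.
Support = 0.05 × 72.4 = 3.62 cm³.
Total printed volume: 33 + 27.58 + 3.62 → 64.2 cm³.
Mass = 64.2 × 1.24 = 79.608 g.
At $63.1/kg: 79.608/1000 × 63.1 = $5.02.

$5.02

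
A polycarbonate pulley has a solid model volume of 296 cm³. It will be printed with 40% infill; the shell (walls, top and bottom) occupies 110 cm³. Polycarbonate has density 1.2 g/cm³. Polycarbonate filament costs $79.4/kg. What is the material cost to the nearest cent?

Volume inside the shell: 296 − 110 → 186 cm³.
Deposited infill = 0.40 × 186 = 74.4 cm³.
Total printed volume = 110 + 74.4, so 184.4 cm³.
Mass = 184.4 × 1.2, so 221.28 g.
Cost = 221.28 g / 1000 × $79.4/kg = $17.57.

$17.57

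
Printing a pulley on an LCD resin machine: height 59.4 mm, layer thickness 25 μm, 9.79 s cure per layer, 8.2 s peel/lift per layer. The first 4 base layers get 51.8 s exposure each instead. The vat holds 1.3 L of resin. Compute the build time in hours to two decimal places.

11.92 hours

Layers = ⌈59.4/0.025⌉ = 2376.
Base layers = 4 × (51.8 + 8.2) = 240 s.
Normal layers: 2372 × (9.79 + 8.2) → 42672.28 s.
Total = 240 + 42672.28 = 42912.28 s = 11.92 hours.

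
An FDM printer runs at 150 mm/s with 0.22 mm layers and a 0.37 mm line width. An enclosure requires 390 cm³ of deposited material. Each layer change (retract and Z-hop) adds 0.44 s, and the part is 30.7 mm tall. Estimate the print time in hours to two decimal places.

8.89 hours

Bead cross-section = 0.22 × 0.37 = 0.0814 mm².
Toolpath length = 390 cm³ / 0.0814 mm² = 390000 / 0.0814 = 4791154.8 mm.
Extrusion time = 4791154.8 / 150 = 31941 s.
Layer count = ceil(30.7 / 0.22) = 140.
Non-print overhead = 140 × 0.44 = 61.6 s.
Altogether 31941 + 61.6 = 32002.6 s, i.e. 8.89 hours.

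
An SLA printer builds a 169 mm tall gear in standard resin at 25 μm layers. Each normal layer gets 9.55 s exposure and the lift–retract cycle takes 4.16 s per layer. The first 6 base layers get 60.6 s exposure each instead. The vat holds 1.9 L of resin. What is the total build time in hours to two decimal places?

Number of layers: 169 / 0.025 → 6760 (rounded up).
Burn-in layers: 6 × (60.6 + 4.16) → 388.56 s.
Remaining layers = 6754 × (9.55 + 4.16), so 92597.34 s.
Sum: 388.56 + 92597.34 = 92985.9 s → 25.83 hours.

25.83 hours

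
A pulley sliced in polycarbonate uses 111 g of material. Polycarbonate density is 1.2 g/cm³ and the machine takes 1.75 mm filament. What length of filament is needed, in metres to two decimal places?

Volume = 111 g / 1.2 g·cm⁻³ = 92.5 cm³ = 92500 mm³.
A = π r² = π × 0.875² = 2.4053 mm².
Length = 92500 / 2.4053 = 38456.74 mm = 38.46 m.

38.46 m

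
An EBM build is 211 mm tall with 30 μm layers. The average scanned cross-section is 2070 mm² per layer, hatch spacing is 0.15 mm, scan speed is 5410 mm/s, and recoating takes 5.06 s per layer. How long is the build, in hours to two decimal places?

14.87 hours

Layers = ⌈211/0.03⌉ = 7034.
Scan path per layer: 2070 / 0.15 → 13800 mm.
Beam time per layer: 13800 / 5410 → 2.5508 s.
Layer cycle: 2.5508 + 5.06 → 7.6108 s.
Total: 7034 × 7.6108 s = 53534.3672 s → 14.87 hours.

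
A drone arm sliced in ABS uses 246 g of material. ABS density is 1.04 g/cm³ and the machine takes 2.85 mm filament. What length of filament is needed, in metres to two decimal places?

37.08 m

Volume = 246 g / 1.04 g·cm⁻³ = 236.5385 cm³ = 236538.5 mm³.
Cross-section of 2.85 mm filament: π·(2.85/2)² = 6.3794 mm².
L = V/A = 236538.5/6.3794 = 37078.49 mm → 37.08 m.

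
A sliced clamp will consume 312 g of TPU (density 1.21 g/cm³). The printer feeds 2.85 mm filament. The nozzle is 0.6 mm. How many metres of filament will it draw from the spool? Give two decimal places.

Volume = 312 g / 1.21 g·cm⁻³ = 257.8512 cm³ = 257851.2 mm³.
A = π r² = π × 1.425² = 6.3794 mm².
Length = 257851.2 / 6.3794 = 40419.35 mm = 40.42 m.

40.42 m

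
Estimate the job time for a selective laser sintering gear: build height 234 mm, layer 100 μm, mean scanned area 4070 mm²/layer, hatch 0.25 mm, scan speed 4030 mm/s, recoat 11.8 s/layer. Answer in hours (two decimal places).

10.30 hours

Layers = ⌈234/0.1⌉ = 2340.
Scan path per layer = 4070 / 0.25, so 16280 mm.
Laser time per layer = 16280 / 4030, so 4.0397 s.
Time per layer: 4.0397 + 11.8 → 15.8397 s.
2340 layers × 15.8397 s/layer = 37064.898 s, i.e. 10.30 hours.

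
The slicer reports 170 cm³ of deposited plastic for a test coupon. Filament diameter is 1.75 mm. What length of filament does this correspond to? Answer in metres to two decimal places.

Cross-section of 1.75 mm filament: π·(1.75/2)² = 2.4053 mm².
Length = 170 cm³ / 2.4053 mm² = 170000 / 2.4053 = 70677.25 mm = 70.68 m.

70.68 m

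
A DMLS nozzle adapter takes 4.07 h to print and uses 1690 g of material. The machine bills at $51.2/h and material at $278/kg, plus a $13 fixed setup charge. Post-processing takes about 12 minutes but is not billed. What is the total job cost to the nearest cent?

$691.20

Machine-time cost = 51.2 × 4.07 = $208.384.
Feedstock cost = 278 × 1690/1000 = $469.82.
Adding setup: 208.384 + 469.82 + 13 → 691.204 ≈ $691.20.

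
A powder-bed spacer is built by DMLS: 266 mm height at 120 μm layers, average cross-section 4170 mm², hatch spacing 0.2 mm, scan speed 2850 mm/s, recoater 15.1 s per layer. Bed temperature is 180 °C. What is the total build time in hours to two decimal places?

Layer count = ceil(266 / 0.12) = 2217.
Hatch length per layer: 4170 / 0.2 → 20850 mm.
Scan time per layer = 20850 / 2850 = 7.3158 s.
Per-layer time: 7.3158 + 15.1 → 22.4158 s.
2217 layers × 22.4158 s/layer = 49695.8286 s, i.e. 13.80 hours.

13.80 hours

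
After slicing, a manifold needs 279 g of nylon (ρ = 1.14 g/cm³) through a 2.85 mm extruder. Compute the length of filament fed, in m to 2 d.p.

Volume = 279 g / 1.14 g·cm⁻³ = 244.7368 cm³ = 244736.8 mm³.
Cross-section of 2.85 mm filament: π·(2.85/2)² = 6.3794 mm².
L = V/A = 244736.8/6.3794 = 38363.61 mm → 38.36 m.

38.36 m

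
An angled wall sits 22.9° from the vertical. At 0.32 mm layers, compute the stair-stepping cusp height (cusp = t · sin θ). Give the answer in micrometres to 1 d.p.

h_c = t·sin θ = 0.32 × 0.3891 = 0.124512 mm (124.5 μm).

124.5 μm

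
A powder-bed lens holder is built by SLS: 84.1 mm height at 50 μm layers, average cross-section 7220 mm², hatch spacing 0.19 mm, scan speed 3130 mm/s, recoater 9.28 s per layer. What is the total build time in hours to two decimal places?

Layers = ⌈84.1/0.05⌉ = 1682.
Hatch length per layer = 7220 / 0.19, so 38000 mm.
Scan time per layer = 38000 / 3130 = 12.1406 s.
Time per layer = 12.1406 + 9.28 = 21.4206 s.
Build time = 1682 × 21.4206 = 36029.4492 s = 10.01 hours.

10.01 hours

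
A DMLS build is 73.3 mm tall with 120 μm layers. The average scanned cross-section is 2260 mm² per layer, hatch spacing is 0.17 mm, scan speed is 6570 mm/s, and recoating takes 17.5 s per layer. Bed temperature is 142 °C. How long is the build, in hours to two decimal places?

Number of layers: 73.3 / 0.12 → 611 (rounded up).
Per-layer scan distance: 2260 / 0.17 → 13294.1 mm.
Laser time per layer = 13294.1 / 6570, so 2.0235 s.
Time per layer = 2.0235 + 17.5, so 19.5235 s.
Build time = 611 × 19.5235 = 11928.8585 s = 3.31 hours.

3.31 hours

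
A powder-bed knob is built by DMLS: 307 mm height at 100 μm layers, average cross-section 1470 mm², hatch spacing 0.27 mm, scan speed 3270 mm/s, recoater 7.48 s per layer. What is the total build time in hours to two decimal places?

Number of layers: 307 / 0.1 → 3070 (rounded up).
Per-layer scan distance = 1470 / 0.27 = 5444.4 mm.
Per-layer scan time: 5444.4 / 3270 → 1.665 s.
Time per layer: 1.665 + 7.48 → 9.145 s.
Total: 3070 × 9.145 s = 28075.15 s → 7.80 hours.

7.80 hours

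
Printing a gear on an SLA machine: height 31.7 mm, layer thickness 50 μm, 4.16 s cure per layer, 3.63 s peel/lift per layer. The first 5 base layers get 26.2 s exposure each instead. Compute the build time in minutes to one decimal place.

84.2 minutes

Layers = ⌈31.7/0.05⌉ = 634.
Bottom layers: 5 × (26.2 + 3.63) → 149.15 s.
Remaining layers = 629 × (4.16 + 3.63) = 4899.91 s.
Sum: 149.15 + 4899.91 = 5049.06 s → 84.2 minutes.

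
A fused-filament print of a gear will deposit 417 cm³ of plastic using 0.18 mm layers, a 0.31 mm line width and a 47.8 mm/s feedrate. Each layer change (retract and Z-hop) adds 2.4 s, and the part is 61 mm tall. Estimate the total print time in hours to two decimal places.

Line area = 0.18 × 0.31, so 0.0558 mm².
Path length: 417000 mm³ / 0.0558 mm² → 7473118.3 mm.
Print-move time: 7473118.3 / 47.8 → 156341.4 s.
Layers = ⌈61/0.18⌉ = 339.
Z-hop total = 339 × 2.4 = 813.6 s.
Total = 156341.4 + 813.6 = 157155 s = 43.65 hours.

43.65 hours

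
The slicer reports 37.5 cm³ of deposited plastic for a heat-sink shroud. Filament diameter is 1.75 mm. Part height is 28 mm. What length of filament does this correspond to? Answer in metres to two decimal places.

15.59 m

Cross-section of 1.75 mm filament: π·(1.75/2)² = 2.4053 mm².
L = 37500 mm³ / 2.4053 mm² = 15590.57 mm, i.e. 15.59 m.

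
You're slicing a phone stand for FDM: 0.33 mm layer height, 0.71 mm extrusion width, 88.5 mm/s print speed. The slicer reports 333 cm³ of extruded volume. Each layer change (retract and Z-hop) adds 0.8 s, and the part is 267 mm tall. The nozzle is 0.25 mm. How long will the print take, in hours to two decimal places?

Bead cross-section = 0.33 × 0.71 = 0.2343 mm².
Total extruded path = 333000/0.2343 = 1421254.8 mm.
Time extruding = 1421254.8 / 88.5 = 16059.4 s.
Number of layers: 267 / 0.33 → 810 (rounded up).
Z-hop total = 810 × 0.8 = 648 s.
Altogether 16059.4 + 648 = 16707.4 s, i.e. 4.64 hours.

4.64 hours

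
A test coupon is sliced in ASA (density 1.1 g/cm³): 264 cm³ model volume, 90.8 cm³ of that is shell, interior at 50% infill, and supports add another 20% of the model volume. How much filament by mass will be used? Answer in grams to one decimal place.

Volume inside the shell: 264 − 90.8 → 173.2 cm³.
Deposited infill: 0.50 × 173.2 → 86.6 cm³.
Support = 0.20 × 264 = 52.8 cm³.
Total printed volume = 90.8 + 86.6 + 52.8 = 230.2 cm³.
Mass = 230.2 × 1.1, so 253.22 g.

253.2 g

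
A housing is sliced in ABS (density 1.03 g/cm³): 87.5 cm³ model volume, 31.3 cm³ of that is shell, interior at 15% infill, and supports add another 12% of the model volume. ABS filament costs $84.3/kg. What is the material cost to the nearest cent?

Interior volume = 87.5 − 31.3 = 56.2 cm³.
Infill deposited: 0.15 × 56.2 → 8.43 cm³.
Support = 0.12 × 87.5, so 10.5 cm³.
Total extruded = 31.3 + 8.43 + 10.5 = 50.23 cm³.
Mass = 50.23 × 1.03 = 51.7369 g.
Cost = 51.7369 g / 1000 × $84.3/kg = $4.36.

$4.36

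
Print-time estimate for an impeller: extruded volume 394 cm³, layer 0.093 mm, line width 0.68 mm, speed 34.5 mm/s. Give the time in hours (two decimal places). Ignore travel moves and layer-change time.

Extrusion cross-section: 0.093 × 0.68 → 0.06324 mm².
Total extruded path = 394000/0.06324 = 6230234 mm.
Print-move time = 6230234 / 34.5 = 180586.5 s.
Converting: 180586.5 s = 50.16 hours.

50.16 hours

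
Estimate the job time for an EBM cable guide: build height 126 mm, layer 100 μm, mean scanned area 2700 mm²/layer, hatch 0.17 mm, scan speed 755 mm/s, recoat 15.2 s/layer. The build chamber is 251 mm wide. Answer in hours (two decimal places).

12.68 hours

Number of layers: 126 / 0.1 → 1260 (rounded up).
Scan path per layer = 2700 / 0.17 = 15882.4 mm.
Scan time per layer = 15882.4 / 755 = 21.0363 s.
Layer cycle: 21.0363 + 15.2 → 36.2363 s.
Total: 1260 × 36.2363 s = 45657.738 s → 12.68 hours.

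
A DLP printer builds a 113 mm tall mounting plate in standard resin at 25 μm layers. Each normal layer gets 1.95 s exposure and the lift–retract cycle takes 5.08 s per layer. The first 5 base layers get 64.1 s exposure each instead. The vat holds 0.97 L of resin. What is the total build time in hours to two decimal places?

Layers = ⌈113/0.025⌉ = 4520.
Burn-in layers: 5 × (64.1 + 5.08) → 345.9 s.
Regular layers: 4515 × (1.95 + 5.08) → 31740.45 s.
Total = 345.9 + 31740.45 = 32086.35 s = 8.91 hours.

8.91 hours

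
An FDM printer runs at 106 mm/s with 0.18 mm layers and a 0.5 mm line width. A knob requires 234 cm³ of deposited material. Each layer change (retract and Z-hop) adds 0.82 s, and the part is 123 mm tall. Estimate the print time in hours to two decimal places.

6.97 hours

Extrusion cross-section = 0.18 × 0.5 = 0.09 mm².
Total extruded path = 234000/0.09 = 2600000 mm.
Extrusion time = 2600000 / 106 = 24528.3 s.
Number of layers: 123 / 0.18 → 684 (rounded up).
Non-print overhead: 684 × 0.82 → 560.88 s.
Total = 24528.3 + 560.88 = 25089.18 s = 6.97 hours.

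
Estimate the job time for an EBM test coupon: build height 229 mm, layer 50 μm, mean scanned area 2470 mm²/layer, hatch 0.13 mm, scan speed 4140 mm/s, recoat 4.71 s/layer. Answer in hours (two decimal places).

11.83 hours

Number of layers: 229 / 0.05 → 4580 (rounded up).
Per-layer scan distance = 2470 / 0.13 = 19000 mm.
Per-layer scan time: 19000 / 4140 → 4.5894 s.
Time per layer = 4.5894 + 4.71 = 9.2994 s.
Build time = 4580 × 9.2994 = 42591.252 s = 11.83 hours.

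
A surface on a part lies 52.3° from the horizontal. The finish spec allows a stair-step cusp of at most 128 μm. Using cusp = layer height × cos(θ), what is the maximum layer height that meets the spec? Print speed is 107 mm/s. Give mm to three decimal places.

0.209 mm

t = h_c / cos θ = 0.128 / 0.6115 = 0.209 mm.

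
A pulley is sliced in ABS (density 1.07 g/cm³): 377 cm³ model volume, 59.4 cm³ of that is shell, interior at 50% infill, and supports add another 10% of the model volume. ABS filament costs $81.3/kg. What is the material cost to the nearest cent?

Volume inside the shell = 377 − 59.4 = 317.6 cm³.
Infill volume: 0.50 × 317.6 → 158.8 cm³.
Support: 0.10 × 377 → 37.7 cm³.
Total printed volume = 59.4 + 158.8 + 37.7, so 255.9 cm³.
Mass: 255.9 × 1.07 → 273.813 g.
At $81.3/kg: 273.813/1000 × 81.3 = $22.26.

$22.26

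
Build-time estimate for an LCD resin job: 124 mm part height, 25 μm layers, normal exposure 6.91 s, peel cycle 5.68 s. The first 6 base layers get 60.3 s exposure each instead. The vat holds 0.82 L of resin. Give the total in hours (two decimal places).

17.44 hours

Number of layers: 124 / 0.025 → 4960 (rounded up).
Base layers = 6 × (60.3 + 5.68) = 395.88 s.
Normal layers = 4954 × (6.91 + 5.68) = 62370.86 s.
Sum: 395.88 + 62370.86 = 62766.74 s → 17.44 hours.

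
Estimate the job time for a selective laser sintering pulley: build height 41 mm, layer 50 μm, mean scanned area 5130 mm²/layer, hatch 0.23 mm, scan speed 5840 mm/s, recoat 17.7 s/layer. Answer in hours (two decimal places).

4.90 hours

Number of layers: 41 / 0.05 → 820 (rounded up).
Hatch length per layer: 5130 / 0.23 → 22304.3 mm.
Laser time per layer = 22304.3 / 5840 = 3.8192 s.
Time per layer: 3.8192 + 17.7 → 21.5192 s.
820 layers × 21.5192 s/layer = 17645.744 s, i.e. 4.90 hours.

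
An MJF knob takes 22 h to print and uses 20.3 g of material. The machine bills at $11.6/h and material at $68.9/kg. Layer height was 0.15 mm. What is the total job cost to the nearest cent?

Time charge: 11.6 × 22 → $255.20.
Material charge: 68.9 × 20.3/1000 → $1.39867.
Job cost: 255.20 + 1.39867 = 256.59867 ≈ $256.60.

$256.60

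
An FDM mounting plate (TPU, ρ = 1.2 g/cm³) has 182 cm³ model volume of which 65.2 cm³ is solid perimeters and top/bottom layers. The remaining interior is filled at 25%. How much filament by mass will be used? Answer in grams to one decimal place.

Interior volume = 182 − 65.2 = 116.8 cm³.
Deposited infill = 0.25 × 116.8 = 29.2 cm³.
Deposited volume = 65.2 + 29.2 = 94.4 cm³.
Mass = 94.4 × 1.2, so 113.28 g.

113.3 g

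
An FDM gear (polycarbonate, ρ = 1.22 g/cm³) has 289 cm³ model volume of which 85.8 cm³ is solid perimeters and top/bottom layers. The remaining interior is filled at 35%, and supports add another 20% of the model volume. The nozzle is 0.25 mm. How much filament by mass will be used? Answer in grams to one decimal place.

262.0 g

Infill region: 289 − 85.8 → 203.2 cm³.
Deposited infill: 0.35 × 203.2 → 71.12 cm³.
Support = 0.20 × 289, so 57.8 cm³.
Total extruded = 85.8 + 71.12 + 57.8 = 214.72 cm³.
Mass: 214.72 × 1.22 → 261.9584 g.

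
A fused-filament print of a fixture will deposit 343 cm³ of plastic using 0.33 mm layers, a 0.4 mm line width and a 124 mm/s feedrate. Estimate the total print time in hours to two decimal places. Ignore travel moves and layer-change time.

Line area: 0.33 × 0.4 → 0.132 mm².
Total extruded path = 343000/0.132 = 2598484.8 mm.
Extrusion time = 2598484.8 / 124, so 20955.5 s.
Converting: 20955.5 s = 5.82 hours.

5.82 hours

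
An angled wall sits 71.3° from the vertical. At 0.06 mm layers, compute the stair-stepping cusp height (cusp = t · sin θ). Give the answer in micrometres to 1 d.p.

56.8 μm

Cusp = layer height × sin(71.3°) = 0.06 × 0.9472 = 0.056832 mm = 56.8 μm.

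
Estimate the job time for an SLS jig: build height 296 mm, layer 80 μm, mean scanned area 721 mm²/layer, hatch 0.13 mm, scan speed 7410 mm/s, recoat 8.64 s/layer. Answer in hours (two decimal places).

9.65 hours

Number of layers: 296 / 0.08 → 3700 (rounded up).
Per-layer scan distance = 721 / 0.13 = 5546.2 mm.
Laser time per layer: 5546.2 / 7410 → 0.7485 s.
Time per layer: 0.7485 + 8.64 → 9.3885 s.
Total: 3700 × 9.3885 s = 34737.45 s → 9.65 hours.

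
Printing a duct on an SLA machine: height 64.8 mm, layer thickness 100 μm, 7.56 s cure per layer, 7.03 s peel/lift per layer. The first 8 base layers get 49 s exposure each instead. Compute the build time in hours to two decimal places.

2.72 hours

Number of layers: 64.8 / 0.1 → 648 (rounded up).
Bottom layers = 8 × (49 + 7.03), so 448.24 s.
Remaining layers = 640 × (7.56 + 7.03), so 9337.6 s.
Sum: 448.24 + 9337.6 = 9785.84 s → 2.72 hours.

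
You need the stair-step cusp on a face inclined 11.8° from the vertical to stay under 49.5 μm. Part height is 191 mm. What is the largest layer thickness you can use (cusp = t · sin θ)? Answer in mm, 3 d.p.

0.242 mm

sin(11.8°) = 0.2045; t_max = 0.0495/0.2045 = 0.242 mm.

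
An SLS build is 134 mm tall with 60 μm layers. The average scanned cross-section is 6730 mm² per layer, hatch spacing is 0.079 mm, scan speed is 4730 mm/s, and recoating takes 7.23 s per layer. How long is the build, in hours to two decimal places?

Number of layers: 134 / 0.06 → 2234 (rounded up).
Scan path per layer = 6730 / 0.079 = 85189.9 mm.
Laser time per layer: 85189.9 / 4730 → 18.0105 s.
Layer cycle = 18.0105 + 7.23, so 25.2405 s.
Build time = 2234 × 25.2405 = 56387.277 s = 15.66 hours.

15.66 hours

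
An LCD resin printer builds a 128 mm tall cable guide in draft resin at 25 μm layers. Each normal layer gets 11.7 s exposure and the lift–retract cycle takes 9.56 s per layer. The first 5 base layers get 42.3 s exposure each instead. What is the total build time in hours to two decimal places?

Layer count = ceil(128 / 0.025) = 5120.
Bottom layers: 5 × (42.3 + 9.56) → 259.3 s.
Normal layers = 5115 × (11.7 + 9.56) = 108744.9 s.
Sum: 259.3 + 108744.9 = 109004.2 s → 30.28 hours.

30.28 hours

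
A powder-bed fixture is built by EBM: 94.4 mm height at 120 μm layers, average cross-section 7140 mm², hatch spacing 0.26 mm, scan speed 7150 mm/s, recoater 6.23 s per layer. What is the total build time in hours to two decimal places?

Number of layers: 94.4 / 0.12 → 787 (rounded up).
Per-layer scan distance: 7140 / 0.26 → 27461.5 mm.
Scan time per layer: 27461.5 / 7150 → 3.8408 s.
Time per layer = 3.8408 + 6.23, so 10.0708 s.
787 layers × 10.0708 s/layer = 7925.7196 s, i.e. 2.20 hours.

2.20 hours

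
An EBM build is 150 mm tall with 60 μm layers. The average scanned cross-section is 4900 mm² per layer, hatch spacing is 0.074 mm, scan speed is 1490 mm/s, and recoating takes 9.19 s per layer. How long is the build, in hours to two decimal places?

Number of layers: 150 / 0.06 → 2500 (rounded up).
Scan path per layer = 4900 / 0.074 = 66216.2 mm.
Beam time per layer: 66216.2 / 1490 → 44.4404 s.
Layer cycle = 44.4404 + 9.19 = 53.6304 s.
2500 layers × 53.6304 s/layer = 134076 s, i.e. 37.24 hours.

37.24 hours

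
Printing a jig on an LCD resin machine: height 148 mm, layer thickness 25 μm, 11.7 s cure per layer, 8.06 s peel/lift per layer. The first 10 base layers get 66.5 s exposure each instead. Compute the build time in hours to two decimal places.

32.65 hours

Number of layers: 148 / 0.025 → 5920 (rounded up).
Bottom layers = 10 × (66.5 + 8.06), so 745.6 s.
Remaining layers = 5910 × (11.7 + 8.06), so 116781.6 s.
Total = 745.6 + 116781.6 = 117527.2 s = 32.65 hours.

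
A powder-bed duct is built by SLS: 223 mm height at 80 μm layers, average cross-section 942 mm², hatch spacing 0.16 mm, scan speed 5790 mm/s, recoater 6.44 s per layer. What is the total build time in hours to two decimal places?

Layer count = ceil(223 / 0.08) = 2788.
Per-layer scan distance = 942 / 0.16 = 5887.5 mm.
Scan time per layer = 5887.5 / 5790, so 1.0168 s.
Layer cycle = 1.0168 + 6.44 = 7.4568 s.
Build time = 2788 × 7.4568 = 20789.5584 s = 5.77 hours.

5.77 hours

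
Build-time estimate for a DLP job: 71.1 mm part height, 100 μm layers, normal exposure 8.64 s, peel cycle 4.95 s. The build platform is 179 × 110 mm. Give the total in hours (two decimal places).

Layers = ⌈71.1/0.1⌉ = 711.
Per-layer time = 8.64 + 4.95, so 13.59 s.
Build time: 711 × 13.59 s = 9662.49 s, i.e. 2.68 hours.

2.68 hours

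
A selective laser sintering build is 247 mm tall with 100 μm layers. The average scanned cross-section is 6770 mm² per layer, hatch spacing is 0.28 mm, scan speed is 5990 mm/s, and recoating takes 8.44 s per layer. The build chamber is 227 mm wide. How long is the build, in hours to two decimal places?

8.56 hours

Layers = ⌈247/0.1⌉ = 2470.
Per-layer scan distance = 6770 / 0.28 = 24178.6 mm.
Scan time per layer = 24178.6 / 5990 = 4.0365 s.
Per-layer time = 4.0365 + 8.44, so 12.4765 s.
2470 layers × 12.4765 s/layer = 30816.955 s, i.e. 8.56 hours.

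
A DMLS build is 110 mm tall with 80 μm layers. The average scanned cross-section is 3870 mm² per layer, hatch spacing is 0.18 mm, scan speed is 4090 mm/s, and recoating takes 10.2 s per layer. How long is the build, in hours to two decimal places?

Layers = ⌈110/0.08⌉ = 1375.
Hatch length per layer: 3870 / 0.18 → 21500 mm.
Laser time per layer = 21500 / 4090, so 5.2567 s.
Per-layer time: 5.2567 + 10.2 → 15.4567 s.
1375 layers × 15.4567 s/layer = 21252.9625 s, i.e. 5.90 hours.

5.90 hours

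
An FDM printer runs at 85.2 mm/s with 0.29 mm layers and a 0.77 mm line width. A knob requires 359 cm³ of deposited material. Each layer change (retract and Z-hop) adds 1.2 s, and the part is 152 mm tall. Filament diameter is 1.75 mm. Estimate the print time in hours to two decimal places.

Line area = 0.29 × 0.77 = 0.2233 mm².
Path length: 359000 mm³ / 0.2233 mm² → 1607702.6 mm.
Extrusion time = 1607702.6 / 85.2 = 18869.7 s.
Layers = ⌈152/0.29⌉ = 525.
Non-print overhead: 525 × 1.2 → 630 s.
Altogether 18869.7 + 630 = 19499.7 s, i.e. 5.42 hours.

5.42 hours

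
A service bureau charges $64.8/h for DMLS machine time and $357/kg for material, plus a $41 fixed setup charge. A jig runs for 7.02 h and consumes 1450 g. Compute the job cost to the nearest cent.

$1013.55

Time charge = 64.8 × 7.02 = $454.896.
Material charge: 357 × 1450/1000 → $517.65.
Adding setup: 454.896 + 517.65 + 41 → 1013.546 ≈ $1013.55.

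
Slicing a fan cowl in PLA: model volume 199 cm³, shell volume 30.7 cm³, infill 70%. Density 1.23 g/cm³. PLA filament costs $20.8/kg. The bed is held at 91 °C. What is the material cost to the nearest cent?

$3.80

Interior volume = 199 − 30.7 = 168.3 cm³.
Infill volume: 0.70 × 168.3 → 117.81 cm³.
Total extruded = 30.7 + 117.81, so 148.51 cm³.
Mass = 148.51 × 1.23 = 182.6673 g.
At $20.8/kg: 182.6673/1000 × 20.8 = $3.80.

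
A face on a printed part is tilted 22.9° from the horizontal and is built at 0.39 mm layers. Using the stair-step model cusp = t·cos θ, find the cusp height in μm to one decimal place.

cos(22.9°) = 0.9212, so cusp = 0.39 × 0.9212 = 0.359268 mm → 359.3 μm.

359.3 μm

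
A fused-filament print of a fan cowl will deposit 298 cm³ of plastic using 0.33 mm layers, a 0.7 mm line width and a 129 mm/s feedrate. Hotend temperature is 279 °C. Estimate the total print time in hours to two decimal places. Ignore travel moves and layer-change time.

Line area = 0.33 × 0.7 = 0.231 mm².
Total extruded path = 298000/0.231 = 1290043.3 mm.
Print-move time = 1290043.3 / 129 = 10000.3 s.
That's 10000.3 s → 2.78 hours.

2.78 hours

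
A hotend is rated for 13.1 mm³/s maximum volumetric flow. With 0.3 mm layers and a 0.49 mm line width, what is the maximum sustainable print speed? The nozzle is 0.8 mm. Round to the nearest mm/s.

Bead cross-section: 0.3 × 0.49 → 0.147 mm².
v_max = Q/A = 13.1/0.147 = 89.12 mm/s → 89 mm/s.

89 mm/s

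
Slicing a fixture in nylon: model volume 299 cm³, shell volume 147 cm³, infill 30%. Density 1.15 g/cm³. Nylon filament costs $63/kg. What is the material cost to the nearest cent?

$13.95

Interior volume = 299 − 147, so 152 cm³.
Infill deposited: 0.30 × 152 → 45.6 cm³.
Total extruded = 147 + 45.6 = 192.6 cm³.
Mass = 192.6 × 1.15 = 221.49 g.
Cost = 221.49 g / 1000 × $63/kg = $13.95.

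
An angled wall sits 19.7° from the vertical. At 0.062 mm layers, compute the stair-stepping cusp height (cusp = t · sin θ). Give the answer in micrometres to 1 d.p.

20.9 μm

sin(19.7°) = 0.3371, so cusp = 0.062 × 0.3371 = 0.0209 mm → 20.9 μm.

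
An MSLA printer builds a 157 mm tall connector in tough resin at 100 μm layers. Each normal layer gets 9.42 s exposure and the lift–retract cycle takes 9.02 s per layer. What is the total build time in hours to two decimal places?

Number of layers: 157 / 0.1 → 1570 (rounded up).
Each layer takes: 9.42 + 9.02 → 18.44 s.
Build time: 1570 × 18.44 s = 28950.8 s, i.e. 8.04 hours.

8.04 hours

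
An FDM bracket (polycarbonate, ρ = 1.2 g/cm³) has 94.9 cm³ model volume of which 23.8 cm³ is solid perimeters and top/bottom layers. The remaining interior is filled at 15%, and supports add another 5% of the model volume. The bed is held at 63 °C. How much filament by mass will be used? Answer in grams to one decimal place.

Volume inside the shell = 94.9 − 23.8, so 71.1 cm³.
Infill volume = 0.15 × 71.1 = 10.665 cm³.
Support: 0.05 × 94.9 → 4.745 cm³.
Total extruded = 23.8 + 10.665 + 4.745, so 39.21 cm³.
Mass: 39.21 × 1.2 → 47.052 g.

47.1 g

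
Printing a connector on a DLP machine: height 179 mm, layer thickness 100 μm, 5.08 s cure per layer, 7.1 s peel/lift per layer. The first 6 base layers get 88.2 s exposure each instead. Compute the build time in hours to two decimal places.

Number of layers: 179 / 0.1 → 1790 (rounded up).
Base layers = 6 × (88.2 + 7.1), so 571.8 s.
Regular layers = 1784 × (5.08 + 7.1), so 21729.12 s.
Sum: 571.8 + 21729.12 = 22300.92 s → 6.19 hours.

6.19 hours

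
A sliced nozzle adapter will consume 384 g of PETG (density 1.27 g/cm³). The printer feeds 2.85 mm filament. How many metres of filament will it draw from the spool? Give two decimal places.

47.40 m

Volume = 384 g / 1.27 g·cm⁻³ = 302.3622 cm³ = 302362.2 mm³.
Cross-section of 2.85 mm filament: π·(2.85/2)² = 6.3794 mm².
L = V/A = 302362.2/6.3794 = 47396.65 mm → 47.40 m.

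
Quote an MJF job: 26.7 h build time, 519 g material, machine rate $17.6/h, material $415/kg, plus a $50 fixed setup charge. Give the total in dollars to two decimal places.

$735.31

Machine-time cost: 17.6 × 26.7 → $469.92.
Material cost = 415 × 519/1000 = $215.385.
Total = 469.92 + 215.385 + 50 = 735.305 ≈ $735.31.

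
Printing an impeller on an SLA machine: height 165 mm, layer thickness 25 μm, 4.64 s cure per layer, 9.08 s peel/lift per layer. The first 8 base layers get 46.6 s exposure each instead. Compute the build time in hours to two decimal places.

25.25 hours

Layer count = ceil(165 / 0.025) = 6600.
Burn-in layers: 8 × (46.6 + 9.08) → 445.44 s.
Remaining layers = 6592 × (4.64 + 9.08), so 90442.24 s.
Sum: 445.44 + 90442.24 = 90887.68 s → 25.25 hours.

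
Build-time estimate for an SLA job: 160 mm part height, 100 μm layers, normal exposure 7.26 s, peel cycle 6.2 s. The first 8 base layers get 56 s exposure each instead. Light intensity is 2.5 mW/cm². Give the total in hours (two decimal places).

Number of layers: 160 / 0.1 → 1600 (rounded up).
Base layers = 8 × (56 + 6.2) = 497.6 s.
Normal layers = 1592 × (7.26 + 6.2) = 21428.32 s.
Total = 497.6 + 21428.32 = 21925.92 s = 6.09 hours.

6.09 hours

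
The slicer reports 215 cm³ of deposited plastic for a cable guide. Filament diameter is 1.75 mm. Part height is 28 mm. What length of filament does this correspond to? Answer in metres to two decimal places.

Cross-section of 1.75 mm filament: π·(1.75/2)² = 2.4053 mm².
Length = 215 cm³ / 2.4053 mm² = 215000 / 2.4053 = 89385.94 mm = 89.39 m.

89.39 m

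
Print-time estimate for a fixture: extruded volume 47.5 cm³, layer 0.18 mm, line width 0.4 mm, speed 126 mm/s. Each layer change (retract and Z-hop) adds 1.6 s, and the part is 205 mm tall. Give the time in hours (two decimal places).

1.96 hours

Extrusion cross-section = 0.18 × 0.4, so 0.072 mm².
Toolpath length = 47.5 cm³ / 0.072 mm² = 47500 / 0.072 = 659722.2 mm.
Print-move time = 659722.2 / 126 = 5235.9 s.
Layers = ⌈205/0.18⌉ = 1139.
Layer-change overhead = 1139 × 1.6 = 1822.4 s.
Altogether 5235.9 + 1822.4 = 7058.3 s, i.e. 1.96 hours.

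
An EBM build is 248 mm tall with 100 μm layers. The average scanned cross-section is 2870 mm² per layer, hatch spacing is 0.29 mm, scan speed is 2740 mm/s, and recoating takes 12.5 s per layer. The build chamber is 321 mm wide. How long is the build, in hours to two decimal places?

Layers = ⌈248/0.1⌉ = 2480.
Hatch length per layer = 2870 / 0.29, so 9896.6 mm.
Scan time per layer = 9896.6 / 2740, so 3.6119 s.
Per-layer time = 3.6119 + 12.5, so 16.1119 s.
Build time = 2480 × 16.1119 = 39957.512 s = 11.10 hours.

11.10 hours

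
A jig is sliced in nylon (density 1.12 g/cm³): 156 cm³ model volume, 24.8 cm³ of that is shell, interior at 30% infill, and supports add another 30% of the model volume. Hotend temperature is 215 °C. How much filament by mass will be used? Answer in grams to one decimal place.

124.3 g

Infill region: 156 − 24.8 → 131.2 cm³.
Deposited infill: 0.30 × 131.2 → 39.36 cm³.
Support = 0.30 × 156, so 46.8 cm³.
Deposited volume = 24.8 + 39.36 + 46.8 = 110.96 cm³.
Mass = 110.96 × 1.12, so 124.2752 g.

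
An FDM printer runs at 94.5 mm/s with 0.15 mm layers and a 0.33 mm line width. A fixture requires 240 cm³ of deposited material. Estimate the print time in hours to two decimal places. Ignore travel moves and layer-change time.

14.25 hours

Extrusion cross-section = 0.15 × 0.33 = 0.0495 mm².
Total extruded path = 240000/0.0495 = 4848484.8 mm.
Time extruding: 4848484.8 / 94.5 → 51306.7 s.
Converting: 51306.7 s = 14.25 hours.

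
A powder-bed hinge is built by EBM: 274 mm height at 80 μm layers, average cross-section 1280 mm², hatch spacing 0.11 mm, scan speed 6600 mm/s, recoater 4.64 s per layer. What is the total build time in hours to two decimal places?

Layers = ⌈274/0.08⌉ = 3425.
Scan path per layer = 1280 / 0.11 = 11636.4 mm.
Scan time per layer: 11636.4 / 6600 → 1.7631 s.
Time per layer: 1.7631 + 4.64 → 6.4031 s.
Build time = 3425 × 6.4031 = 21930.6175 s = 6.09 hours.

6.09 hours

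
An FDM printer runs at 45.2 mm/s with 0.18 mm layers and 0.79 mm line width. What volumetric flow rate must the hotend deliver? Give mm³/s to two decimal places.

Bead cross-section = 0.18 × 0.79, so 0.1422 mm².
Volumetric flow = 45.2 × 0.1422 = 6.43 mm³/s.

6.43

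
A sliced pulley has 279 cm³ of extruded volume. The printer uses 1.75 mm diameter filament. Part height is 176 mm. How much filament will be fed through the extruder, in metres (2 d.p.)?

Cross-section of 1.75 mm filament: π·(1.75/2)² = 2.4053 mm².
L = 279000 mm³ / 2.4053 mm² = 115993.85 mm, i.e. 115.99 m.

115.99 m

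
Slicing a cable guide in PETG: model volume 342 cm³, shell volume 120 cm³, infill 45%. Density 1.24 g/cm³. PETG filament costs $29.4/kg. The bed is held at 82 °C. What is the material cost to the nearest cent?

Volume inside the shell = 342 − 120 = 222 cm³.
Infill volume = 0.45 × 222, so 99.9 cm³.
Total extruded = 120 + 99.9 = 219.9 cm³.
Mass: 219.9 × 1.24 → 272.676 g.
Cost = 272.676 g / 1000 × $29.4/kg = $8.02.

$8.02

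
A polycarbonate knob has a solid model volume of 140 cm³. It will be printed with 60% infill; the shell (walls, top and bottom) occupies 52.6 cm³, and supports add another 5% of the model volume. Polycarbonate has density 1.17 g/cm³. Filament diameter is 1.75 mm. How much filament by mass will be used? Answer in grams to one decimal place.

131.1 g

Interior volume: 140 − 52.6 → 87.4 cm³.
Infill deposited: 0.60 × 87.4 → 52.44 cm³.
Support = 0.05 × 140, so 7 cm³.
Total printed volume: 52.6 + 52.44 + 7 → 112.04 cm³.
Mass = 112.04 × 1.17 = 131.0868 g.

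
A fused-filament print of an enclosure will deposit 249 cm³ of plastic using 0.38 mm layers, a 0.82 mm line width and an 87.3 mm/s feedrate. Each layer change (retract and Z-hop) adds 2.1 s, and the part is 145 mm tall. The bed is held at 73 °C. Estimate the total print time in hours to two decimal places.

Bead cross-section = 0.38 × 0.82 = 0.3116 mm².
Total extruded path = 249000/0.3116 = 799101.4 mm.
Print-move time = 799101.4 / 87.3 = 9153.5 s.
Layers = ⌈145/0.38⌉ = 382.
Layer-change overhead: 382 × 2.1 → 802.2 s.
Altogether 9153.5 + 802.2 = 9955.7 s, i.e. 2.77 hours.

2.77 hours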